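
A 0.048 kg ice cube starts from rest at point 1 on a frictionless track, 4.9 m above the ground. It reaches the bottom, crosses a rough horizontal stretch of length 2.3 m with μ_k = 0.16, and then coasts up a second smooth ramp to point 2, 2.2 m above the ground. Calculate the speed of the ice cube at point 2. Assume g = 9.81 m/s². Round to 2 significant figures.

v = 6.8 m/s

Energy at 1: mgh₁ = (0.048)(9.81)(4.9) = 2.3073 J
Friction loss: W_f = μ_k mg d = 0.1733 J
At 2: ½mv² + mgh₂ = mgh₁ − W_f
½mv² = 2.3073 − 0.1733 − 1.0359 = 1.0981 J
v = √(2 × 1.0981/0.048) = 6.764 m/s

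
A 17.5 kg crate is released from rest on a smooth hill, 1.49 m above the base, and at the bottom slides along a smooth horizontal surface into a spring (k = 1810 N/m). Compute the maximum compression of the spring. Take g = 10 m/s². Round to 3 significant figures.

x = 0.537 m

At max compression the crate is momentarily at rest: mgh = ½kx²
x = √(2mgh/k) = √(2 × 17.5 × 10 × 1.49 / 1810) = 0.5368 m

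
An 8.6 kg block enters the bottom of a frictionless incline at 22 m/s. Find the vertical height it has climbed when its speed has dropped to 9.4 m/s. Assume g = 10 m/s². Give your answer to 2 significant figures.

h = 20 m

Energy balance between the two points: ½mv₁² = ½mv₂² + mgh
h = (v₁² − v₂²)/(2g) = (22² − 9.4²)/(2 × 10) = 19.78 m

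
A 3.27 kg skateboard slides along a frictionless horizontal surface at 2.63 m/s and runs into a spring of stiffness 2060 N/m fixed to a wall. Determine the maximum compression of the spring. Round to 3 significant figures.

Conservation of energy between contact and max compression: ½mv² = ½kx²
x = v√(m/k) = 2.63 × √(3.27/2060) = 0.1048 m

x = 0.105 m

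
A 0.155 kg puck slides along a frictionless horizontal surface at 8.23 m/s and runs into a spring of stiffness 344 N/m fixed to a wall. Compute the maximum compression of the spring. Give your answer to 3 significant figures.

x = 0.175 m

Conservation of energy between contact and max compression: ½mv² = ½kx²
x = v√(m/k) = 8.23 × √(0.155/344) = 0.1747 m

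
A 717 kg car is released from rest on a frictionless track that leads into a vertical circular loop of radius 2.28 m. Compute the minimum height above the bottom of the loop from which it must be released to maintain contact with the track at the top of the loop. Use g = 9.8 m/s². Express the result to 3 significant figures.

At the top, for minimum speed gravity alone supplies the centripetal force: mg = mv_top²/r ⇒ v_top² = gr = 22.34 m²/s²
Energy conservation from release height h to the top (height 2r): mgh = ½mv_top² + mg(2r)
h = v_top²/(2g) + 2r = r/2 + 2r = 5r/2 = 5.700 m

h = 5.70 m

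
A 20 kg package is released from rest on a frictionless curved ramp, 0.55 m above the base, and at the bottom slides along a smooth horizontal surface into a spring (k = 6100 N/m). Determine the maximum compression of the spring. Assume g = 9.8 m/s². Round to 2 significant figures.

Energy conservation (no friction) from release to max compression: mgh = ½kx²
x = √(2mgh/k) = √(2 × 20 × 9.8 × 0.55 / 6100) = 0.1880 m

x = 0.19 m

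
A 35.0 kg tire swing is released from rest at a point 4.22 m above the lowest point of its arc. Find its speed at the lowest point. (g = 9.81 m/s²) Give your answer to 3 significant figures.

v = 9.10 m/s

Mechanical energy is conserved (no friction): mgh = ½mv²
v = √(2gh) = √(2 × 9.81 × 4.22) = √82.796 = 9.099 m/s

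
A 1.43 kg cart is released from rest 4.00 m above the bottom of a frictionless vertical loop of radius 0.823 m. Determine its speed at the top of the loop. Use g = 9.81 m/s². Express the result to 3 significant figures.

Energy conservation: mgh = ½mv_top² + mg(2r)
v_top² = 2g(h − 2r) = 2(9.81)(4.00 − 1.646) = 46.19
v_top = 6.796 m/s

v = 6.80 m/s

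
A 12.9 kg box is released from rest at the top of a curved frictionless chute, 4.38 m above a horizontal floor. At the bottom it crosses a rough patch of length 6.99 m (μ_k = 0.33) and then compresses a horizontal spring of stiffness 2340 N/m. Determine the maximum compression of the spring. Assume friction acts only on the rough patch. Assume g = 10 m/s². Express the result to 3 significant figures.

x = 0.478 m

Initial energy: E₁ = mgh = (12.9)(10)(4.38) = 565.02 J
Friction removes W_f = μ_k mg d = (0.33)(12.9)(10)(6.99) = 297.6 J
Energy reaching the spring: E = 565.02 − 297.6 = 267.46 J
At max compression ½kx² = E ⇒ x = √(2E/k) = √(2 × 267.46/2340) = 0.4781 m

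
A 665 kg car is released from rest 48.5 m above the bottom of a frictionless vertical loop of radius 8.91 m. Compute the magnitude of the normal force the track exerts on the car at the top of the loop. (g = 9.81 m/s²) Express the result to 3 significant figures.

Energy from release to top (height 2r): mgh = ½mv_top² + mg(2r)
v_top² = 2g(h − 2r) = 2(9.81)(48.5 − 17.82) = 601.94 m²/s²
At the top, both N and weight point toward the centre: N + mg = mv_top²/r
N = m(v_top²/r − g) = 665(601.94/8.91 − 9.81) = 38402 N

N = 38400 N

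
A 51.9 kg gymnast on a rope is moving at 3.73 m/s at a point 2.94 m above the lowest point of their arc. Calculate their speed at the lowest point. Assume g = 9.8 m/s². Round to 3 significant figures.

Equating total energy at the two states: ½mv₀² + mgh = ½mv²
v² = v₀² + 2gh = (3.73)² + 2(9.8)(2.94) = 71.537
v = √71.537 = 8.458 m/s

v = 8.46 m/s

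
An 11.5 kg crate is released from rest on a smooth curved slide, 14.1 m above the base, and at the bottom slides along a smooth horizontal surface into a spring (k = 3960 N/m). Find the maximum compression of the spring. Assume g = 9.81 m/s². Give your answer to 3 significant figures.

At max compression the crate is momentarily at rest: mgh = ½kx²
x = √(2mgh/k) = √(2 × 11.5 × 9.81 × 14.1 / 3960) = 0.8963 m

x = 0.896 m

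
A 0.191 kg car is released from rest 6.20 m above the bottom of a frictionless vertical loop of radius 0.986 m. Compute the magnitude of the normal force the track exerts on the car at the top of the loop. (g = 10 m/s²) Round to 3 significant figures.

Energy from release to top (height 2r): mgh = ½mv_top² + mg(2r)
v_top² = 2g(h − 2r) = 2(10)(6.20 − 1.972) = 84.560 m²/s²
At the top, both N and weight point toward the centre: N + mg = mv_top²/r
N = m(v_top²/r − g) = 0.191(84.560/0.986 − 10) = 14.47 N

N = 14.5 N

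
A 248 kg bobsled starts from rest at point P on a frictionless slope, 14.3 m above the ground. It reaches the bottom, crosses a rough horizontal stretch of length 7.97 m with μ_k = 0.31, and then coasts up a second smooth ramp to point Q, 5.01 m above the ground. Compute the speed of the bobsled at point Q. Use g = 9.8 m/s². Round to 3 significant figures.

Energy at P: mgh₁ = (248)(9.8)(14.3) = 34755 J
Friction loss: W_f = μ_k mg d = 6005 J
At Q: ½mv² + mgh₂ = mgh₁ − W_f
½mv² = 34755 − 6005 − 12176 = 16574 J
v = √(2 × 16574/248) = 11.56 m/s

v = 11.6 m/s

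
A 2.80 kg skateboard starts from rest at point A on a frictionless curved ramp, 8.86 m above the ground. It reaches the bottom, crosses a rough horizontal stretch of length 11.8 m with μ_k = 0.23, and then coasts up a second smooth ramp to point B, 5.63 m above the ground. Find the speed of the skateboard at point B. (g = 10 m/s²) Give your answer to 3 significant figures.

v = 3.21 m/s

Energy at A: mgh₁ = (2.80)(10)(8.86) = 248.08 J
Friction loss: W_f = μ_k mg d = 75.99 J
At B: ½mv² + mgh₂ = mgh₁ − W_f
½mv² = 248.08 − 75.99 − 157.64 = 14.448 J
v = √(2 × 14.448/2.80) = 3.212 m/s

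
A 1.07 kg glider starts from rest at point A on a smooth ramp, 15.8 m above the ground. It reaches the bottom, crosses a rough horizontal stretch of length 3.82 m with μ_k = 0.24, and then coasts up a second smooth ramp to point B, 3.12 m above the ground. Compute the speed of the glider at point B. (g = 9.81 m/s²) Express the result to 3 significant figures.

v = 15.2 m/s

Energy at A: mgh₁ = (1.07)(9.81)(15.8) = 165.85 J
Friction loss: W_f = μ_k mg d = 9.623 J
At B: ½mv² + mgh₂ = mgh₁ − W_f
½mv² = 165.85 − 9.623 − 32.750 = 123.47 J
v = √(2 × 123.47/1.07) = 15.19 m/s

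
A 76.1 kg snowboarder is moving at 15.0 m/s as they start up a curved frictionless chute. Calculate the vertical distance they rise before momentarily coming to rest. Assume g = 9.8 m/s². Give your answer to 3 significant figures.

h = 11.5 m

Setting KE at the bottom equal to PE gained: ½mv² = mgh
h = v²/(2g) = 15.0²/(2 × 9.8) = 11.48 m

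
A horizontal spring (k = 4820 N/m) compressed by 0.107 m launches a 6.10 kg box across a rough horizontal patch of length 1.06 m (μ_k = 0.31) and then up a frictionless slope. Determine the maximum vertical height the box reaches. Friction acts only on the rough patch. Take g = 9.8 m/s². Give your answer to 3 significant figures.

h = 0.133 m

Spring energy: E₀ = ½kx² = ½(4820)(0.107)² = 27.592 J
Friction: W_f = μ_k mg d = (0.31)(6.10)(9.8)(1.06) = 19.64 J
Energy at base of ramp: E = 27.592 − 19.64 = 7.9484 J
At max height all remaining energy is PE: mgh = E ⇒ h = E/(mg) = 7.9484/(6.10 × 9.8) = 0.1330 m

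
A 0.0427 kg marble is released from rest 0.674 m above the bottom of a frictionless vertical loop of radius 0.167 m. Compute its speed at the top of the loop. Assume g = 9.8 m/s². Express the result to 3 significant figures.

v = 2.58 m/s

Energy conservation: mgh = ½mv_top² + mg(2r)
v_top² = 2g(h − 2r) = 2(9.8)(0.674 − 0.3340) = 6.664
v_top = 2.581 m/s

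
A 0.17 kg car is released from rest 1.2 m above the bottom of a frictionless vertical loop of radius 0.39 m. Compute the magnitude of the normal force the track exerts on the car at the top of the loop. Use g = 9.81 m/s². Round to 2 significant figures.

N = 1.9 N

Energy from release to top (height 2r): mgh = ½mv_top² + mg(2r)
v_top² = 2g(h − 2r) = 2(9.81)(1.2 − 0.7800) = 8.2404 m²/s²
At the top, both N and weight point toward the centre: N + mg = mv_top²/r
N = m(v_top²/r − g) = 0.17(8.2404/0.39 − 9.81) = 1.924 N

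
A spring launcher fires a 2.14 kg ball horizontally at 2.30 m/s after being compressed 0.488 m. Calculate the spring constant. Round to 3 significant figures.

k = 47.5 N/m

Energy stored in the spring equals the launch KE: ½kx² = ½mv²
k = mv²/x² = (2.14)(2.30)²/(0.488)² = 47.54 N/m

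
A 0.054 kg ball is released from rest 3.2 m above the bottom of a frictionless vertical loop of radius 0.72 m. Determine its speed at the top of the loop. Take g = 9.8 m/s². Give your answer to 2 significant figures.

Energy conservation: mgh = ½mv_top² + mg(2r)
v_top² = 2g(h − 2r) = 2(9.8)(3.2 − 1.440) = 34.50
v_top = 5.873 m/s

v = 5.9 m/s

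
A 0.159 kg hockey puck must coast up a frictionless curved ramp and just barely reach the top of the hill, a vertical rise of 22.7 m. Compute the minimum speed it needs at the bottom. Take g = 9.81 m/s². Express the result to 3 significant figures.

At the top it is momentarily at rest, so all KE converts to PE: ½mv² = mgh
v = √(2gh) = √(2 × 9.81 × 22.7) = 21.10 m/s

v = 21.1 m/s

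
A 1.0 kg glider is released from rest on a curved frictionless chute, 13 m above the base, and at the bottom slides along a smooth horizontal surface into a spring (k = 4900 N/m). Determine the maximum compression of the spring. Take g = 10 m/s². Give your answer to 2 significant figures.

x = 0.23 m

Energy conservation (no friction) from release to max compression: mgh = ½kx²
x = √(2mgh/k) = √(2 × 1.0 × 10 × 13 / 4900) = 0.2304 m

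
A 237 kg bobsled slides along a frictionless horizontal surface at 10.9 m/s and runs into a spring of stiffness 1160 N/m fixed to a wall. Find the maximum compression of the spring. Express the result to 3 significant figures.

x = 4.93 m

Conservation of energy between contact and max compression: ½mv² = ½kx²
x = v√(m/k) = 10.9 × √(237/1160) = 4.927 m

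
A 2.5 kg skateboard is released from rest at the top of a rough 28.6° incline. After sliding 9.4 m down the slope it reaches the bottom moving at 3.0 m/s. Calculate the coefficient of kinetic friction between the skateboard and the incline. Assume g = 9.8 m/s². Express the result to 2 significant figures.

mgh = ½mv² + μ_k (mg cosθ) L, with h = L sinθ
mgL sinθ = 110.24 J; ½mv² = 11.250 J
W_f = 110.24 − 11.250 = 98.99 J
μ_k = W_f/(mg cosθ · L) = 98.99/(21.51 × 9.4) = 0.4896

μ_k = 0.49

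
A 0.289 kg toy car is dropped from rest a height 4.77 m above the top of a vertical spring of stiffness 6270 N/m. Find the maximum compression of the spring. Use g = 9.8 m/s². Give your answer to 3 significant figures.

x = 0.0661 m

Let x be the compression. The total drop is H + x, and the car is instantaneously at rest at max compression, so energy conservation gives:
mg(H + x) = ½kx²
½(6270)x² − (0.289)(9.8)x − (0.289)(9.8)(4.77) = 0
3135x² − 2.832x − 13.51 = 0
x = [2.832 + √(8.021 + 169410)]/(2 × 3135) = 0.06610 m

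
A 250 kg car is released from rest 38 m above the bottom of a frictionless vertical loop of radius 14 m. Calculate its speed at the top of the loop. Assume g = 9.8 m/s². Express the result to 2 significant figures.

Energy conservation: mgh = ½mv_top² + mg(2r)
v_top² = 2g(h − 2r) = 2(9.8)(38 − 28.00) = 196.0
v_top = 14.00 m/s

v = 14 m/s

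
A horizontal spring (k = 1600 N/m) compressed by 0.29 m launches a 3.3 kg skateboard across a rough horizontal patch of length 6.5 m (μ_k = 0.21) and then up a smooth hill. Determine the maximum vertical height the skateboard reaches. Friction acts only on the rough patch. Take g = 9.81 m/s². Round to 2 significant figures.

h = 0.71 m

Spring energy: E₀ = ½kx² = ½(1600)(0.29)² = 67.280 J
Friction: W_f = μ_k mg d = (0.21)(3.3)(9.81)(6.5) = 44.19 J
Energy at base of ramp: E = 67.280 − 44.19 = 23.091 J
At max height all remaining energy is PE: mgh = E ⇒ h = E/(mg) = 23.091/(3.3 × 9.81) = 0.7133 m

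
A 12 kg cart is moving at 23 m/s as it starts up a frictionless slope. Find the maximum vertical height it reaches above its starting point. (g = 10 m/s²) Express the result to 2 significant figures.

Setting KE at the bottom equal to PE gained: ½mv² = mgh
h = v²/(2g) = 23²/(2 × 10) = 26.45 m

h = 26 m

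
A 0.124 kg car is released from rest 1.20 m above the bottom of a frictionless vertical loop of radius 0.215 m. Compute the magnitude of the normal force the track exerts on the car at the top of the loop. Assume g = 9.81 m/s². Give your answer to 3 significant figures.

N = 7.50 N

Energy from release to top (height 2r): mgh = ½mv_top² + mg(2r)
v_top² = 2g(h − 2r) = 2(9.81)(1.20 − 0.4300) = 15.107 m²/s²
At the top, both N and weight point toward the centre: N + mg = mv_top²/r
N = m(v_top²/r − g) = 0.124(15.107/0.215 − 9.81) = 7.497 N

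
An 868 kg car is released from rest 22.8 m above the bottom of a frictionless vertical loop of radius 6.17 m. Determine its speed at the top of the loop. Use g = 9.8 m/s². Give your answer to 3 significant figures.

Energy conservation: mgh = ½mv_top² + mg(2r)
v_top² = 2g(h − 2r) = 2(9.8)(22.8 − 12.34) = 205.0
v_top = 14.32 m/s

v = 14.3 m/s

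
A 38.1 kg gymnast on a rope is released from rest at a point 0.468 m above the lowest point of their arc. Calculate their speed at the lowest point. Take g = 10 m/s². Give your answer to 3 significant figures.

By conservation of mechanical energy, mgh = ½mv²
v = √(2gh) = √(2 × 10 × 0.468) = √9.3600 = 3.059 m/s

v = 3.06 m/s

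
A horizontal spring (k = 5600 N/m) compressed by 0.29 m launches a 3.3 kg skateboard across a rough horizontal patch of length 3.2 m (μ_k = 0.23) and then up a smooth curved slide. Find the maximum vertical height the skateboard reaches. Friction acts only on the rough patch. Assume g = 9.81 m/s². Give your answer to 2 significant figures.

Spring energy: E₀ = ½kx² = ½(5600)(0.29)² = 235.48 J
Friction: W_f = μ_k mg d = (0.23)(3.3)(9.81)(3.2) = 23.83 J
Energy at base of ramp: E = 235.48 − 23.83 = 211.65 J
At max height all remaining energy is PE: mgh = E ⇒ h = E/(mg) = 211.65/(3.3 × 9.81) = 6.538 m

h = 6.5 m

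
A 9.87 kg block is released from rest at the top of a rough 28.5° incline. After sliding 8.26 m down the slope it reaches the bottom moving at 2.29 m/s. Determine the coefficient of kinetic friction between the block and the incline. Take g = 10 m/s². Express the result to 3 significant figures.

μ_k = 0.507

Energy balance down the incline: mg L sinθ − ½mv² = μ_k (mg cosθ) L
mgL sinθ = 389.01 J; ½mv² = 25.880 J
W_f = 389.01 − 25.880 = 363.1 J
μ_k = W_f/(mg cosθ · L) = 363.1/(86.74 × 8.26) = 0.5068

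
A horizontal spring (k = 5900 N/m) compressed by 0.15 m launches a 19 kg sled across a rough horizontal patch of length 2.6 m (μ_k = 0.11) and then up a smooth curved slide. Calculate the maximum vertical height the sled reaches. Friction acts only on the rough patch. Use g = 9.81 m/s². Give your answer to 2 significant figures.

Spring energy: E₀ = ½kx² = ½(5900)(0.15)² = 66.375 J
Friction: W_f = μ_k mg d = (0.11)(19)(9.81)(2.6) = 53.31 J
Energy at base of ramp: E = 66.375 − 53.31 = 13.067 J
At max height all remaining energy is PE: mgh = E ⇒ h = E/(mg) = 13.067/(19 × 9.81) = 0.07011 m

h = 0.070 m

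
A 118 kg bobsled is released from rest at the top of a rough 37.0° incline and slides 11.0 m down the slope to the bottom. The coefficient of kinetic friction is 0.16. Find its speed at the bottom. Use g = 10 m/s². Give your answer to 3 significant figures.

Energy: mgh = ½mv² + W_f, with h = L sinθ and W_f = μ_k (mg cosθ) L
mgh = mgL sinθ = (118)(10)(11.0)sin37.0° = 7811.6 J
W_f = μ_k mg cosθ · L = (0.16)(118)(10)cos37.0°·11.0 = 1659 J
½mv² = 7811.6 − 1659 = 6153.0 J
v = √(2 × 6153.0/118) = 10.21 m/s

v = 10.2 m/s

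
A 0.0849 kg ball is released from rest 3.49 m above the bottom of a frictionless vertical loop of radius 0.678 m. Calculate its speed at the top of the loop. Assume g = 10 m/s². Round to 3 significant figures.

Energy conservation: mgh = ½mv_top² + mg(2r)
v_top² = 2g(h − 2r) = 2(10)(3.49 − 1.356) = 42.68
v_top = 6.533 m/s

v = 6.53 m/s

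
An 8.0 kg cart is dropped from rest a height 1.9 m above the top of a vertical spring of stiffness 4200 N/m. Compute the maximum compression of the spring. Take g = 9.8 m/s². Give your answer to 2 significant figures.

x = 0.29 m

Take the reference level at the top of the uncompressed spring. At max compression the cart has fallen H + x and is momentarily at rest:
mg(H + x) = ½kx²
½(4200)x² − (8.0)(9.8)x − (8.0)(9.8)(1.9) = 0
2100x² − 78.40x − 149.0 = 0
x = [78.40 + √(6147 + 1.2513e+06)]/(2 × 2100) = 0.2857 m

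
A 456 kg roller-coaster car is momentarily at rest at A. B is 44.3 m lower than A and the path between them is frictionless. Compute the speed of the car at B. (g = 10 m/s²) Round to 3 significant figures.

Energy conservation between the two points: mgh = ½mv²
The mass cancels from both sides.
v = √(2gh) = √(2 × 10 × 44.3) = √886.00 = 29.77 m/s

v = 29.8 m/s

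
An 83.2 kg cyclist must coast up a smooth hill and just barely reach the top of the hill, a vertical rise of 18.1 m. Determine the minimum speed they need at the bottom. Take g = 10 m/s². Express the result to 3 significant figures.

At the top they are momentarily at rest, so all KE converts to PE: ½mv² = mgh
v = √(2gh) = √(2 × 10 × 18.1) = 19.03 m/s

v = 19.0 m/s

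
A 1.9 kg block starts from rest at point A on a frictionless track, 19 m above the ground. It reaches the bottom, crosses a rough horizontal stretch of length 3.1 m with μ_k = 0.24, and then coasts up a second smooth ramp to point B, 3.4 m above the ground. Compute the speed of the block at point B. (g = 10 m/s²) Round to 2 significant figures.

v = 17 m/s

Energy at A: mgh₁ = (1.9)(10)(19) = 361.00 J
Friction loss: W_f = μ_k mg d = 14.14 J
At B: ½mv² + mgh₂ = mgh₁ − W_f
½mv² = 361.00 − 14.14 − 64.600 = 282.26 J
v = √(2 × 282.26/1.9) = 17.24 m/s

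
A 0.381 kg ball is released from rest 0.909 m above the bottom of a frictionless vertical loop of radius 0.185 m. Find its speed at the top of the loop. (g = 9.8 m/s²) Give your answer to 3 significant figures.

Energy conservation: mgh = ½mv_top² + mg(2r)
v_top² = 2g(h − 2r) = 2(9.8)(0.909 − 0.3700) = 10.56
v_top = 3.250 m/s

v = 3.25 m/s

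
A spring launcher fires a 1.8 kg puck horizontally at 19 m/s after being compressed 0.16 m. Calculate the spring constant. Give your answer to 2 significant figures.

Spring PE at full compression equals KE at release: ½kx² = ½mv²
k = mv²/x² = (1.8)(19)²/(0.16)² = 25383 N/m

k = 25000 N/m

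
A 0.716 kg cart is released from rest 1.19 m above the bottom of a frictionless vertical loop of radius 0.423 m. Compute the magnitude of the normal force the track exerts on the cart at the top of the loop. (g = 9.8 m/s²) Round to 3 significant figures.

Energy from release to top (height 2r): mgh = ½mv_top² + mg(2r)
v_top² = 2g(h − 2r) = 2(9.8)(1.19 − 0.8460) = 6.7424 m²/s²
At the top, both N and weight point toward the centre: N + mg = mv_top²/r
N = m(v_top²/r − g) = 0.716(6.7424/0.423 − 9.8) = 4.396 N

N = 4.40 N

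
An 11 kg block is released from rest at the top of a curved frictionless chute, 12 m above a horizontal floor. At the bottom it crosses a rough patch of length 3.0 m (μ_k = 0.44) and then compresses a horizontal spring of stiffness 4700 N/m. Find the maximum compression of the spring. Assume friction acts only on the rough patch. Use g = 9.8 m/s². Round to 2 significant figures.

Initial energy: E₁ = mgh = (11)(9.8)(12) = 1293.6 J
Friction removes W_f = μ_k mg d = (0.44)(11)(9.8)(3.0) = 142.3 J
Energy reaching the spring: E = 1293.6 − 142.3 = 1151.3 J
At max compression ½kx² = E ⇒ x = √(2E/k) = √(2 × 1151.3/4700) = 0.6999 m

x = 0.70 m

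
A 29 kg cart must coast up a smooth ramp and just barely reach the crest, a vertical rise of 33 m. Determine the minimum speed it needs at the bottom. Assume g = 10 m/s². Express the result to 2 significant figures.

At the top it is momentarily at rest, so all KE converts to PE: ½mv² = mgh
v = √(2gh) = √(2 × 10 × 33) = 25.69 m/s

v = 26 m/s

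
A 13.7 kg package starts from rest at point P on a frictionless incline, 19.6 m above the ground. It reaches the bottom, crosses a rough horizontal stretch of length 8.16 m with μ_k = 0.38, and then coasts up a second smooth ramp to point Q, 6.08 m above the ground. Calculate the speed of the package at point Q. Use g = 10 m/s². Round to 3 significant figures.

Energy at P: mgh₁ = (13.7)(10)(19.6) = 2685.2 J
Friction loss: W_f = μ_k mg d = 424.8 J
At Q: ½mv² + mgh₂ = mgh₁ − W_f
½mv² = 2685.2 − 424.8 − 832.96 = 1427.4 J
v = √(2 × 1427.4/13.7) = 14.44 m/s

v = 14.4 m/s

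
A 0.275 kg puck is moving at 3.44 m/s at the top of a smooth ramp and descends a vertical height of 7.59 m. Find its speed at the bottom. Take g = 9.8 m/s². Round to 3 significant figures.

Mechanical energy is conserved (no friction): ½mv₀² + mgh = ½mv²
v² = v₀² + 2gh = (3.44)² + 2(9.8)(7.59) = 160.60
v = √160.60 = 12.67 m/s

v = 12.7 m/s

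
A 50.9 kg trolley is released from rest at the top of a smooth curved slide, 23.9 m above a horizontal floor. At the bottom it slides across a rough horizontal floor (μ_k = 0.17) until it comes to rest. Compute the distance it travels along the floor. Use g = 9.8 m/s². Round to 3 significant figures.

d = 141 m

Applying the work–energy principle:
At rest all PE has been dissipated by friction: mgh = μ_k m g d
d = h/μ_k = 23.9/0.17 = 140.6 m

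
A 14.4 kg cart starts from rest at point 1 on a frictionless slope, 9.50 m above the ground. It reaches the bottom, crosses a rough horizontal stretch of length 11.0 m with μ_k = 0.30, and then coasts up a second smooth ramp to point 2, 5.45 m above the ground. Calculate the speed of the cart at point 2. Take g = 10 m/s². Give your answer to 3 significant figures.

Energy at 1: mgh₁ = (14.4)(10)(9.50) = 1368.0 J
Friction loss: W_f = μ_k mg d = 475.2 J
At 2: ½mv² + mgh₂ = mgh₁ − W_f
½mv² = 1368.0 − 475.2 − 784.80 = 108.00 J
v = √(2 × 108.00/14.4) = 3.873 m/s

v = 3.87 m/s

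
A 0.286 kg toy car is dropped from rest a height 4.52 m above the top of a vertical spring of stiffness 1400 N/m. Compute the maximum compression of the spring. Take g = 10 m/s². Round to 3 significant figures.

Let x be the compression. The total drop is H + x, and the car is instantaneously at rest at max compression, so energy conservation gives:
mg(H + x) = ½kx²
½(1400)x² − (0.286)(10)x − (0.286)(10)(4.52) = 0
700.0x² − 2.860x − 12.93 = 0
x = [2.860 + √(8.180 + 36196)]/(2 × 700.0) = 0.1380 m

x = 0.138 m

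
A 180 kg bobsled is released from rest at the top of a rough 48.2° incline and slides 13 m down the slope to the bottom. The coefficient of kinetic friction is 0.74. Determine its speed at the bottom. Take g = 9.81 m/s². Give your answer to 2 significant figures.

Energy: mgh = ½mv² + W_f, with h = L sinθ and W_f = μ_k (mg cosθ) L
mgh = mgL sinθ = (180)(9.81)(13)sin48.2° = 17113 J
W_f = μ_k mg cosθ · L = (0.74)(180)(9.81)cos48.2°·13 = 11322 J
½mv² = 17113 − 11322 = 5790.3 J
v = √(2 × 5790.3/180) = 8.021 m/s

v = 8.0 m/s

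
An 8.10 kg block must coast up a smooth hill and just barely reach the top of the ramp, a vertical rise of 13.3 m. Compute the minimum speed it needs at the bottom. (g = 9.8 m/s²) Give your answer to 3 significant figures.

At the top it is momentarily at rest, so all KE converts to PE: ½mv² = mgh
v = √(2gh) = √(2 × 9.8 × 13.3) = 16.15 m/s

v = 16.1 m/s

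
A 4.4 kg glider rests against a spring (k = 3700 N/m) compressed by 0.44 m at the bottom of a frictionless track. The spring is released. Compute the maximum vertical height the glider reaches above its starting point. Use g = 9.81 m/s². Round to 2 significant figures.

h = 8.3 m

At maximum height the glider is at rest, so ½kx² = mgh
h = kx²/(2mg) = (3700)(0.44)²/(2 × 4.4 × 9.81) = 8.298 m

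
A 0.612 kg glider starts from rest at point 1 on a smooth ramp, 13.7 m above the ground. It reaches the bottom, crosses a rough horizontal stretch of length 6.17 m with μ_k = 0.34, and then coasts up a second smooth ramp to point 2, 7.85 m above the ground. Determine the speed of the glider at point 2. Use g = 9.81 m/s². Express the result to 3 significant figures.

Energy at 1: mgh₁ = (0.612)(9.81)(13.7) = 82.251 J
Friction loss: W_f = μ_k mg d = 12.59 J
At 2: ½mv² + mgh₂ = mgh₁ − W_f
½mv² = 82.251 − 12.59 − 47.129 = 22.527 J
v = √(2 × 22.527/0.612) = 8.580 m/s

v = 8.58 m/s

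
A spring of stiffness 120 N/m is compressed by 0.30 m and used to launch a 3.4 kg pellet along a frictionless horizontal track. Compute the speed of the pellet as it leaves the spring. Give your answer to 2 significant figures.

Spring PE converts entirely to kinetic energy: ½kx² = ½mv²
v = x√(k/m) = 0.30 × √(120/3.4) = 1.782 m/s

v = 1.8 m/s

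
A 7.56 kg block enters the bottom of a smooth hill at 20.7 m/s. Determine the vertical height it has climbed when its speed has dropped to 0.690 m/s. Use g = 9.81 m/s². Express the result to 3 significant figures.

Energy balance between the two points: ½mv₁² = ½mv₂² + mgh
h = (v₁² − v₂²)/(2g) = (20.7² − 0.690²)/(2 × 9.81) = 21.82 m

h = 21.8 m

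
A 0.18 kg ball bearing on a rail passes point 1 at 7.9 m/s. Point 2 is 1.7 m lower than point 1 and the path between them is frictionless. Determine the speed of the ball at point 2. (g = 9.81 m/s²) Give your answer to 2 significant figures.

v = 9.8 m/s

Mechanical energy is conserved (no friction): ½mv₀² + mgh = ½mv²
The mass cancels from both sides.
v² = v₀² + 2gh = (7.9)² + 2(9.81)(1.7) = 95.764
v = √95.764 = 9.786 m/s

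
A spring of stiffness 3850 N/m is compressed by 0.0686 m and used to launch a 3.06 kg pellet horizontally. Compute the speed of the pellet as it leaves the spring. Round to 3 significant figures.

v = 2.43 m/s

The pellet leaves the spring when the spring is at natural length, so ½kx² = ½mv²
v = x√(k/m) = 0.0686 × √(3850/3.06) = 2.433 m/s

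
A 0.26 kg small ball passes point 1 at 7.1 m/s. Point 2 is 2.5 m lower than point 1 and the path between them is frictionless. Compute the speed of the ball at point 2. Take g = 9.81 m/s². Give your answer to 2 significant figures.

Equating total energy at the two states: ½mv₀² + mgh = ½mv²
v² = v₀² + 2gh = (7.1)² + 2(9.81)(2.5) = 99.460
v = √99.460 = 9.973 m/s

v = 10 m/s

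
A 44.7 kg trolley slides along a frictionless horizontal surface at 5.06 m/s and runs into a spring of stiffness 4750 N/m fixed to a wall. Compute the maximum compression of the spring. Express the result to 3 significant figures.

x = 0.491 m

Conservation of energy between contact and max compression: ½mv² = ½kx²
x = v√(m/k) = 5.06 × √(44.7/4750) = 0.4909 m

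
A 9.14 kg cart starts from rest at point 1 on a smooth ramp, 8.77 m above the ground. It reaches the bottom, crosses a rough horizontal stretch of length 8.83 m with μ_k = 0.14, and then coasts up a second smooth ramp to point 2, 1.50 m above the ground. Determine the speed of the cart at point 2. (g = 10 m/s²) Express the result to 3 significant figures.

Energy at 1: mgh₁ = (9.14)(10)(8.77) = 801.58 J
Friction loss: W_f = μ_k mg d = 113.0 J
At 2: ½mv² + mgh₂ = mgh₁ − W_f
½mv² = 801.58 − 113.0 − 137.10 = 551.49 J
v = √(2 × 551.49/9.14) = 10.99 m/s

v = 11.0 m/s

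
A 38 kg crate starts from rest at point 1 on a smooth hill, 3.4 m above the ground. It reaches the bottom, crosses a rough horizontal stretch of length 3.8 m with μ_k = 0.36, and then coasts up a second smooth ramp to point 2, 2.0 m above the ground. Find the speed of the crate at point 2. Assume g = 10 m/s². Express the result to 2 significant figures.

v = 0.80 m/s

Energy at 1: mgh₁ = (38)(10)(3.4) = 1292.0 J
Friction loss: W_f = μ_k mg d = 519.8 J
At 2: ½mv² + mgh₂ = mgh₁ − W_f
½mv² = 1292.0 − 519.8 − 760.00 = 12.160 J
v = √(2 × 12.160/38) = 0.8000 m/s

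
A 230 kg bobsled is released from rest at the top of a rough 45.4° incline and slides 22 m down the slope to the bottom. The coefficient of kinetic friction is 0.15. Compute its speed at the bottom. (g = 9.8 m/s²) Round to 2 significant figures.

Taking the bottom as reference, mgh = ½mv² + μ_k N L with h = L sinθ, N = mg cosθ:
mgh = mgL sinθ = (230)(9.8)(22)sin45.4° = 35308 J
W_f = μ_k mg cosθ · L = (0.15)(230)(9.8)cos45.4°·22 = 5223 J
½mv² = 35308 − 5223 = 30085 J
v = √(2 × 30085/230) = 16.17 m/s

v = 16 m/s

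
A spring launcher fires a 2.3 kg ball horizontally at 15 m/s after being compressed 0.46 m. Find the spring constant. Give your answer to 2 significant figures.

k = 2400 N/m

Spring PE at full compression equals KE at release: ½kx² = ½mv²
k = mv²/x² = (2.3)(15)²/(0.46)² = 2446 N/m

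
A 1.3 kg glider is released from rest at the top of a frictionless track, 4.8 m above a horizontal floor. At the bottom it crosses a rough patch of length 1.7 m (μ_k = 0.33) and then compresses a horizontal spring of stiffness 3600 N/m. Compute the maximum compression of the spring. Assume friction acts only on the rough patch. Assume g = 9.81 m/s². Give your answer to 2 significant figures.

x = 0.17 m

Initial energy: E₁ = mgh = (1.3)(9.81)(4.8) = 61.214 J
Friction removes W_f = μ_k mg d = (0.33)(1.3)(9.81)(1.7) = 7.154 J
Energy reaching the spring: E = 61.214 − 7.154 = 54.060 J
At max compression ½kx² = E ⇒ x = √(2E/k) = √(2 × 54.060/3600) = 0.1733 m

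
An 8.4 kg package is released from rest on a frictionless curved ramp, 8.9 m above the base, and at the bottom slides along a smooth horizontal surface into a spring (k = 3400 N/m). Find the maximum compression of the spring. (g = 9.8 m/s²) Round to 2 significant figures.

Gravitational PE at the top equals spring PE at max compression: mgh = ½kx²
x = √(2mgh/k) = √(2 × 8.4 × 9.8 × 8.9 / 3400) = 0.6565 m

x = 0.66 m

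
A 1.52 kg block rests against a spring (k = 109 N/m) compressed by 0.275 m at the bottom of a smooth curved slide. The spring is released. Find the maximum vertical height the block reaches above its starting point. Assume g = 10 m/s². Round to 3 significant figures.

h = 0.271 m

All spring PE becomes gravitational PE at the highest point: ½kx² = mgh
h = kx²/(2mg) = (109)(0.275)²/(2 × 1.52 × 10) = 0.2712 m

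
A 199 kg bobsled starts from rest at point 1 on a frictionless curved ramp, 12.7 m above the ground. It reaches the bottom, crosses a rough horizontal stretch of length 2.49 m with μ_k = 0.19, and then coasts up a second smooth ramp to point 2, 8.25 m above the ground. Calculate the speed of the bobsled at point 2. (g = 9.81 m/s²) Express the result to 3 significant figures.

v = 8.83 m/s

Energy at 1: mgh₁ = (199)(9.81)(12.7) = 24793 J
Friction loss: W_f = μ_k mg d = 923.6 J
At 2: ½mv² + mgh₂ = mgh₁ − W_f
½mv² = 24793 − 923.6 − 16106 = 7763.7 J
v = √(2 × 7763.7/199) = 8.833 m/s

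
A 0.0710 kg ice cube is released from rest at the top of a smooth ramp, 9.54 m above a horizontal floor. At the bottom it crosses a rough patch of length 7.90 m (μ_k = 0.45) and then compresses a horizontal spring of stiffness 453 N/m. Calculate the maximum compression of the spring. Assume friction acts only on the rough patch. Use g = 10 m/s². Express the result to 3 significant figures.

x = 0.137 m

Initial energy: E₁ = mgh = (0.0710)(10)(9.54) = 6.7734 J
Friction removes W_f = μ_k mg d = (0.45)(0.0710)(10)(7.90) = 2.524 J
Energy reaching the spring: E = 6.7734 − 2.524 = 4.2493 J
At max compression ½kx² = E ⇒ x = √(2E/k) = √(2 × 4.2493/453) = 0.1370 m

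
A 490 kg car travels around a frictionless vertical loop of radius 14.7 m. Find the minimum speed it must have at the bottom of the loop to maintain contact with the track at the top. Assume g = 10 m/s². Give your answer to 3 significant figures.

v = 27.1 m/s

At the top: mg = mv_top²/r ⇒ v_top² = gr = 147.0 m²/s²
Energy from bottom to top (height 2r): ½mv_bot² = ½mv_top² + mg(2r)
v_bot² = gr + 4gr = 5gr = 735.0
v_bot = √(5gr) = 27.11 m/s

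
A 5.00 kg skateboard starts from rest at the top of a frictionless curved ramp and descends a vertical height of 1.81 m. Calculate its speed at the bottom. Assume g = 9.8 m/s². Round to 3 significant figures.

Mechanical energy is conserved (no friction): mgh = ½mv²
v = √(2gh) = √(2 × 9.8 × 1.81) = √35.476 = 5.956 m/s

v = 5.96 m/s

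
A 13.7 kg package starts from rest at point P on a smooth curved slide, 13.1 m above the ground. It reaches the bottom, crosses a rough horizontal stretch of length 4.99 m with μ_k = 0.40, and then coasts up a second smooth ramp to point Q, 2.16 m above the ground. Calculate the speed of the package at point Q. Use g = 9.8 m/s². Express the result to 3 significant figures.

Energy at P: mgh₁ = (13.7)(9.8)(13.1) = 1758.8 J
Friction loss: W_f = μ_k mg d = 268.0 J
At Q: ½mv² + mgh₂ = mgh₁ − W_f
½mv² = 1758.8 − 268.0 − 290.00 = 1200.8 J
v = √(2 × 1200.8/13.7) = 13.24 m/s

v = 13.2 m/s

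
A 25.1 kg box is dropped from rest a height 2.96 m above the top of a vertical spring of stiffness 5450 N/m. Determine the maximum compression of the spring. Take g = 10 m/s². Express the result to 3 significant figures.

x = 0.570 m

Let x be the compression. The total drop is H + x, and the box is instantaneously at rest at max compression, so energy conservation gives:
mg(H + x) = ½kx²
½(5450)x² − (25.1)(10)x − (25.1)(10)(2.96) = 0
2725x² − 251.0x − 743.0 = 0
x = [251.0 + √(63001 + 8.0983e+06)]/(2 × 2725) = 0.5702 m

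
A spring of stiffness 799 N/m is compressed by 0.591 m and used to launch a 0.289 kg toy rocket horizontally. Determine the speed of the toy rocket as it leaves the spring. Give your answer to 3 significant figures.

Conservation of energy: ½kx² = ½mv²
v = x√(k/m) = 0.591 × √(799/0.289) = 31.08 m/s

v = 31.1 m/s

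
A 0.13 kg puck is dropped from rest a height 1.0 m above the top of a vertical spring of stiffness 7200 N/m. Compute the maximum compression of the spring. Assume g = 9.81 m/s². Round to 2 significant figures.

x = 0.019 m

Let x be the compression. The total drop is H + x, and the puck is instantaneously at rest at max compression, so energy conservation gives:
mg(H + x) = ½kx²
½(7200)x² − (0.13)(9.81)x − (0.13)(9.81)(1.0) = 0
3600x² − 1.275x − 1.275 = 0
x = [1.275 + √(1.626 + 18364)]/(2 × 3600) = 0.01900 m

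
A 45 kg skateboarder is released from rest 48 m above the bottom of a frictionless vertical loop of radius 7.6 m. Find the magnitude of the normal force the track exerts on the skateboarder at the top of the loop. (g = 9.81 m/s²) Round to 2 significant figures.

N = 3400 N

Energy from release to top (height 2r): mgh = ½mv_top² + mg(2r)
v_top² = 2g(h − 2r) = 2(9.81)(48 − 15.20) = 643.54 m²/s²
At the top, both N and weight point toward the centre: N + mg = mv_top²/r
N = m(v_top²/r − g) = 45(643.54/7.6 − 9.81) = 3369 N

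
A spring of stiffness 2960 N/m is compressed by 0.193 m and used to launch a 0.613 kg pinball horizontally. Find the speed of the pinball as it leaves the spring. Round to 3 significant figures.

v = 13.4 m/s

The pinball leaves the spring when the spring is at natural length, so ½kx² = ½mv²
v = x√(k/m) = 0.193 × √(2960/0.613) = 13.41 m/s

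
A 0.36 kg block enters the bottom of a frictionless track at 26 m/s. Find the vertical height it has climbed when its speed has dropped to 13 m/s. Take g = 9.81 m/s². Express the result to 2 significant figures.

h = 26 m

Conservation of energy: ½mv₁² = ½mv₂² + mgh
h = (v₁² − v₂²)/(2g) = (26² − 13²)/(2 × 9.81) = 25.84 m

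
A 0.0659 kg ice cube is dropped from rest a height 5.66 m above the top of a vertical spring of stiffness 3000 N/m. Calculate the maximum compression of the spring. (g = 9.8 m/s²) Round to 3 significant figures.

Let x be the compression. The total drop is H + x, and the cube is instantaneously at rest at max compression, so energy conservation gives:
mg(H + x) = ½kx²
½(3000)x² − (0.0659)(9.8)x − (0.0659)(9.8)(5.66) = 0
1500x² − 0.6458x − 3.655 = 0
x = [0.6458 + √(0.4171 + 21932)]/(2 × 1500) = 0.04958 m

x = 0.0496 m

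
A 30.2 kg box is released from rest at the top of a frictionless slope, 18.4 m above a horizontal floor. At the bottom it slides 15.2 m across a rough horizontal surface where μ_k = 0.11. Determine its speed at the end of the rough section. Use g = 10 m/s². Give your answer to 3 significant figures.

Energy at the top = energy at the end + work done against friction:
mgh = ½mv² + μ_k m g d
W_f = μ_k mg d = (0.11)(30.2)(10)(15.2) = 504.9 J
½mv² = mgh − W_f = 5556.8 − 504.9 = 5051.9 J
v = √(2 × 5051.9/30.2) = 18.29 m/s

v = 18.3 m/s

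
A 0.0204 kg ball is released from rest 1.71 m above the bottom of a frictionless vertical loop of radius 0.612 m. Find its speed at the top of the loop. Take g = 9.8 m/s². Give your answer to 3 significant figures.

Energy conservation: mgh = ½mv_top² + mg(2r)
v_top² = 2g(h − 2r) = 2(9.8)(1.71 − 1.224) = 9.526
v_top = 3.086 m/s

v = 3.09 m/s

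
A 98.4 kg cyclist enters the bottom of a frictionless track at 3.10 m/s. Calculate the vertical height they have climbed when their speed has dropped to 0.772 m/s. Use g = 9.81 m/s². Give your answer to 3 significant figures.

Conservation of energy: ½mv₁² = ½mv₂² + mgh
h = (v₁² − v₂²)/(2g) = (3.10² − 0.772²)/(2 × 9.81) = 0.4594 m

h = 0.459 m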